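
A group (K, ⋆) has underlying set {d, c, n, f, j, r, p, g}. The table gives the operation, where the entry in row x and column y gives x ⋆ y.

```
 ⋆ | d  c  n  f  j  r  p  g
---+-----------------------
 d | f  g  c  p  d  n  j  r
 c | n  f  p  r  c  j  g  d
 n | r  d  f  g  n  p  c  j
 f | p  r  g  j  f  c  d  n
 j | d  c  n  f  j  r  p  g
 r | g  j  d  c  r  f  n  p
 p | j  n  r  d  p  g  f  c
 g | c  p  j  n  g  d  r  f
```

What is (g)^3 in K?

n

g^1 = g
g^2 = g ⋆ g = f
g^3 = f ⋆ g = n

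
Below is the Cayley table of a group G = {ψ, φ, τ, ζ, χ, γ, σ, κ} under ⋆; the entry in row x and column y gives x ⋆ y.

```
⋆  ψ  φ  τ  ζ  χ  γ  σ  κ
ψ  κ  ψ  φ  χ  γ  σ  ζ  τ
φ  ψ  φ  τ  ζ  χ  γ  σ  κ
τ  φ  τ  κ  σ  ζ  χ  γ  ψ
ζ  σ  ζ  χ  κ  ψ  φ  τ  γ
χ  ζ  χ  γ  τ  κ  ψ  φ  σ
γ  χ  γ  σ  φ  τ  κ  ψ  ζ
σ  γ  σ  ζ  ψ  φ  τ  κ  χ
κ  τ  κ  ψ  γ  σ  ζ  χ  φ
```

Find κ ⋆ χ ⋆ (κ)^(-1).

The identity is φ. In row κ, the entry φ sits in column κ, so κ^(-1) = κ.
κ ⋆ χ = σ
σ ⋆ κ = χ

χ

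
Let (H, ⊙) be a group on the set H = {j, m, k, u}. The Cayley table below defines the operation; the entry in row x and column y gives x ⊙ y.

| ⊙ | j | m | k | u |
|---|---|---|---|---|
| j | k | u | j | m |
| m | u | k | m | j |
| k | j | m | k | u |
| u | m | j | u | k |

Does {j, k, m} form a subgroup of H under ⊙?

j ⊙ m = u, which is not in {j, k, m}.
The subset is not closed under ⊙, so it is not a subgroup.
(Structurally, H here is isomorphic to the Klein four-group V_4.)

No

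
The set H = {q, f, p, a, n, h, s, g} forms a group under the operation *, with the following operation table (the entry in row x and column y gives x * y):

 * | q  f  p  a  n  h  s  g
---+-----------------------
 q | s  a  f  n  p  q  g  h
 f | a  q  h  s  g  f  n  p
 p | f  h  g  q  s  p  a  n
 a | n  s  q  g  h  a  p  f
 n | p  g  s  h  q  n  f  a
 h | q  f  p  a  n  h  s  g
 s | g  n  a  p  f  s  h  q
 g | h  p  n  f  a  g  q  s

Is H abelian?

Yes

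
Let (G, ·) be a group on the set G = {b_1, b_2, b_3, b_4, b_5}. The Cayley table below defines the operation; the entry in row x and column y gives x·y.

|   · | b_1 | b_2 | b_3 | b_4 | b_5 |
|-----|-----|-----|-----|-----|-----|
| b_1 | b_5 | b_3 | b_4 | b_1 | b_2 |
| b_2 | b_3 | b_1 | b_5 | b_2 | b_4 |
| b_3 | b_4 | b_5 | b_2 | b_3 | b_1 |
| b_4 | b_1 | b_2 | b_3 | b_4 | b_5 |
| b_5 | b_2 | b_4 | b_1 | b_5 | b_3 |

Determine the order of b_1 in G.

5

The identity element is b_4 (its row matches the header).
b_1^1 = b_1
b_1^2 = b_1·b_1 = b_5
b_1^3 = b_5·b_1 = b_2
b_1^4 = b_2·b_1 = b_3
b_1^5 = b_3·b_1 = b_4
The first power of b_1 equal to the identity is b_1^5, so ord(b_1) = 5.
(Structurally, G here is isomorphic to the cyclic group Z_5.)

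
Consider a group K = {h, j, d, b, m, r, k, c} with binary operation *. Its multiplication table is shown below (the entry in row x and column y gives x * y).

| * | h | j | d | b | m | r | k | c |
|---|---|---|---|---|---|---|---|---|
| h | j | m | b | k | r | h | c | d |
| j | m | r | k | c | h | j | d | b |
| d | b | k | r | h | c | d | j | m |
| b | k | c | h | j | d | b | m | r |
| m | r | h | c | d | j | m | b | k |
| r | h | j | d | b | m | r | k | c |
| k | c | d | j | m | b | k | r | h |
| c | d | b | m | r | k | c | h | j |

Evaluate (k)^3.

k

k^1 = k
k^2 = k * k = r
k^3 = r * k = k
(Structurally, K here is isomorphic to Z_2 x Z_4.)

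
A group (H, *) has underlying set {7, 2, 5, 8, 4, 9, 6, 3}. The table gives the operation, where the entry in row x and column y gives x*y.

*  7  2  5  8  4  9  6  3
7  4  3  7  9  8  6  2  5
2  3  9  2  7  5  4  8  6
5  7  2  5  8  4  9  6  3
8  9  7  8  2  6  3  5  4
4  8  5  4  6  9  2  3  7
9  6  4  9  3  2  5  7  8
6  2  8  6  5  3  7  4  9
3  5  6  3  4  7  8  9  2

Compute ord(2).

4

The identity element is 5 (its row matches the header).
2^1 = 2
2^2 = 2*2 = 9
2^3 = 9*2 = 4
2^4 = 4*2 = 5
The first power of 2 equal to the identity is 2^4, so ord(2) = 4.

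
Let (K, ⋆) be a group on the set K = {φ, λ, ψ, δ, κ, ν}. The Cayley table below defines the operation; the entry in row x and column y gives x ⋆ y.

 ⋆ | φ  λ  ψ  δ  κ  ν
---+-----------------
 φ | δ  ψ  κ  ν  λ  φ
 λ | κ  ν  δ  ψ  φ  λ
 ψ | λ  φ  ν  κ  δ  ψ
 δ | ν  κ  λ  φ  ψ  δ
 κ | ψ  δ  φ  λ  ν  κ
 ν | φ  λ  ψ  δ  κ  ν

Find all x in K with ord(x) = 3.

Identity is ν. Compute the order of each non-identity element by repeated multiplication:
  φ: φ → δ → ν  (order 3)
  λ: λ → ν  (order 2)
  ψ: ψ → ν  (order 2)
  δ: δ → φ → ν  (order 3)
  κ: κ → ν  (order 2)
Elements of order 3: {δ, φ}.

{δ, φ}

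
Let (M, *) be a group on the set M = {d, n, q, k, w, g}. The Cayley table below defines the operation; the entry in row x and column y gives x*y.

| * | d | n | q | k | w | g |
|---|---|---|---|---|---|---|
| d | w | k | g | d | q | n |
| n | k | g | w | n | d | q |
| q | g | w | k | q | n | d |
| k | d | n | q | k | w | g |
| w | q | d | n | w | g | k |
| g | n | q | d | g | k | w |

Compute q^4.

q^1 = q
q^2 = q*q = k
q^3 = k*q = q
q^4 = q*q = k

k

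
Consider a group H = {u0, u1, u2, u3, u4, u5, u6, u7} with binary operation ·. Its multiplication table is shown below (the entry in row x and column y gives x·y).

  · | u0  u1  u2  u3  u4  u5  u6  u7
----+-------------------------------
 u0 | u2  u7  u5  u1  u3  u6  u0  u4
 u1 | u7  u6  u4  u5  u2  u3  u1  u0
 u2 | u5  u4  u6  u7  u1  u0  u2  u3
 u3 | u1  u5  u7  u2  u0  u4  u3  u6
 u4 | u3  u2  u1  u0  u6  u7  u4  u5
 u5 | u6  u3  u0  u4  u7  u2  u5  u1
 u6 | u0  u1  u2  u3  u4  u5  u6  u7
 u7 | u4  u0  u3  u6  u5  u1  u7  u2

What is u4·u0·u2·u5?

u1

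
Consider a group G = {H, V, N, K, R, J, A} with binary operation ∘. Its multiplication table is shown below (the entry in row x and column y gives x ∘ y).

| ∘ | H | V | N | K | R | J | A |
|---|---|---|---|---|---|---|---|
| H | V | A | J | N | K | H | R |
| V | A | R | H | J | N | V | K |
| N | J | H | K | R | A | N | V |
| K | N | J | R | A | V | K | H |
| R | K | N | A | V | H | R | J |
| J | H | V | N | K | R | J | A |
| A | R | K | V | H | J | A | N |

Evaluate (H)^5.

H^1 = H
H^2 = H ∘ H = V
H^3 = V ∘ H = A
H^4 = A ∘ H = R
H^5 = R ∘ H = K

K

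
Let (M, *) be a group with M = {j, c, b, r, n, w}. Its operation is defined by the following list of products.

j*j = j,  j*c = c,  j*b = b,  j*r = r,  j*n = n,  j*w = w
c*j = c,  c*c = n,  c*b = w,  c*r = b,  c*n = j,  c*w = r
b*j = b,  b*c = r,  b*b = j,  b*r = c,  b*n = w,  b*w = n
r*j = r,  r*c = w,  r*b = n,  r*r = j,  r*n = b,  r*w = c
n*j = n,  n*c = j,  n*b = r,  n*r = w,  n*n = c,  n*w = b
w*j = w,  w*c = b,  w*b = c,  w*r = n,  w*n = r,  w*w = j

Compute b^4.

j

b^1 = b
b^2 = b*b = j
b^3 = j*b = b
b^4 = b*b = j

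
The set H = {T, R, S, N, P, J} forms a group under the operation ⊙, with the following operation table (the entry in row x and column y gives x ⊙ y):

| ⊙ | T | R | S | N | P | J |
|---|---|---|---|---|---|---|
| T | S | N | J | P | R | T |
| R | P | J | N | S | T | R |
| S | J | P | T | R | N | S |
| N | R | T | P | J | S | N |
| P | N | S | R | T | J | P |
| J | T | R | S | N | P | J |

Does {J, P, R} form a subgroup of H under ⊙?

P ⊙ R = S, which is not in {J, P, R}.
The subset is not closed under ⊙, so it is not a subgroup.

No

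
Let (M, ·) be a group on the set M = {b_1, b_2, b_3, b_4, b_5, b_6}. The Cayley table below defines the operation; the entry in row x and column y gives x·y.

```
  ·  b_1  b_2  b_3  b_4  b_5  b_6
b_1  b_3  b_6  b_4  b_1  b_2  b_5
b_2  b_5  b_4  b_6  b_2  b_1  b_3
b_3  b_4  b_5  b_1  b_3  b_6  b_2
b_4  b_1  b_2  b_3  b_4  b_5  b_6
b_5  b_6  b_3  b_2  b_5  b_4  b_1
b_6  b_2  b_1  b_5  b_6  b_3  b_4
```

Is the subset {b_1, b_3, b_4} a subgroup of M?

Yes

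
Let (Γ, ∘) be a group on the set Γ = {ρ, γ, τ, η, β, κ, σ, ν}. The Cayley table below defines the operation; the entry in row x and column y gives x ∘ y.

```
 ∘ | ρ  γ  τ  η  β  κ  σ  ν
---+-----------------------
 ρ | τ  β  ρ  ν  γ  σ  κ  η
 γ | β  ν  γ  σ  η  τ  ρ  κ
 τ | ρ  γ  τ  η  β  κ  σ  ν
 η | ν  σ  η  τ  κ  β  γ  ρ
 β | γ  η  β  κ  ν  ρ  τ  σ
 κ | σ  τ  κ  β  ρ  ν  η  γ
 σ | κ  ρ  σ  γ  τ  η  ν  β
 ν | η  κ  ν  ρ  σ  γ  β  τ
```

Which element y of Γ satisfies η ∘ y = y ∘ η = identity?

First locate the identity: row τ matches the header, so τ is the identity.
Scan row η for τ: η ∘ η = τ. Hence η^(-1) = η.

η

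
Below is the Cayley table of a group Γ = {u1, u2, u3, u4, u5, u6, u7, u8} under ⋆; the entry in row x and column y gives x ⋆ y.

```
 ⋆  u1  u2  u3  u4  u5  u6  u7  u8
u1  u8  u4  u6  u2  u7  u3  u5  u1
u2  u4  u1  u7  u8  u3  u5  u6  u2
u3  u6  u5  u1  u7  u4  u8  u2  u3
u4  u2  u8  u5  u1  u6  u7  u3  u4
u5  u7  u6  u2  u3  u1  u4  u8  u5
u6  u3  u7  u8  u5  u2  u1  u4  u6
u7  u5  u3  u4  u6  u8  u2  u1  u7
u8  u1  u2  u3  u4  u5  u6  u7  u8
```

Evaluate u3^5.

u3^1 = u3
u3^2 = u3 ⋆ u3 = u1
u3^3 = u1 ⋆ u3 = u6
u3^4 = u6 ⋆ u3 = u8
u3^5 = u8 ⋆ u3 = u3
(Structurally, Γ here is isomorphic to the quaternion group Q_8.)

u3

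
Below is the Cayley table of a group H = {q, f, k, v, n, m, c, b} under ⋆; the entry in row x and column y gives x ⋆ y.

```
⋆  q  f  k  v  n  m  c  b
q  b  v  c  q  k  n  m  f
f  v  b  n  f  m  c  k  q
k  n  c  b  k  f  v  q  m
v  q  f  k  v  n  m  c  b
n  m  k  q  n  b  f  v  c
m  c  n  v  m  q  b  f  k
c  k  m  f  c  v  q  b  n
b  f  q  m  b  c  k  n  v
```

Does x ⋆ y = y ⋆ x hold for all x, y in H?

No

k ⋆ c = q but c ⋆ k = f.
Since k and c do not commute, H is not abelian.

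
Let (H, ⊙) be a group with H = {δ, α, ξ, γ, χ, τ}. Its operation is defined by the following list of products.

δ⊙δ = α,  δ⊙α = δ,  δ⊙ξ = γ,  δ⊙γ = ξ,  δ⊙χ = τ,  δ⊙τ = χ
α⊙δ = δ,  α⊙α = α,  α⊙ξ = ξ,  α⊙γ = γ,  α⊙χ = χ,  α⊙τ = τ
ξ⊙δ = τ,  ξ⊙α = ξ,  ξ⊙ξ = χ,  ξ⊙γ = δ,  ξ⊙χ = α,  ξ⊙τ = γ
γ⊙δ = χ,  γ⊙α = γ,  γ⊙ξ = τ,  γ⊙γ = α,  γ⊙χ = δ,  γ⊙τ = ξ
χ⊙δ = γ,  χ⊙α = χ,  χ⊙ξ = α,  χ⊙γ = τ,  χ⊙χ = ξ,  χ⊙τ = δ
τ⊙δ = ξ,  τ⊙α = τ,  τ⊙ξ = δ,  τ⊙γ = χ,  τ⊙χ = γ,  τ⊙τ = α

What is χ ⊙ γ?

τ

Read row χ, column γ: χ ⊙ γ = τ.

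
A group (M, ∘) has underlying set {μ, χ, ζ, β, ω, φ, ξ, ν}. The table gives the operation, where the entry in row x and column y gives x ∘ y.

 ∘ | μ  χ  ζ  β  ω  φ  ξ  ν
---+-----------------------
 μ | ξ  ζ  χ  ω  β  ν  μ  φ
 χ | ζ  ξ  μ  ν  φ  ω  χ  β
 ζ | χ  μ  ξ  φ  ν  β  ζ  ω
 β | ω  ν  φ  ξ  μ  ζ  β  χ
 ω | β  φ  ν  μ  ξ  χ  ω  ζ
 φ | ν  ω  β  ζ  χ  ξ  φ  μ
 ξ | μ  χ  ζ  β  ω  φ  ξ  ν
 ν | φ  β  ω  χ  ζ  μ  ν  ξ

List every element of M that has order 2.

{β, ζ, μ, ν, φ, χ, ω}

Identity is ξ. Compute the order of each non-identity element by repeated multiplication:
  μ: μ → ξ  (order 2)
  χ: χ → ξ  (order 2)
  ζ: ζ → ξ  (order 2)
  β: β → ξ  (order 2)
  ω: ω → ξ  (order 2)
  φ: φ → ξ  (order 2)
  ν: ν → ξ  (order 2)
Elements of order 2: {β, ζ, μ, ν, φ, χ, ω}.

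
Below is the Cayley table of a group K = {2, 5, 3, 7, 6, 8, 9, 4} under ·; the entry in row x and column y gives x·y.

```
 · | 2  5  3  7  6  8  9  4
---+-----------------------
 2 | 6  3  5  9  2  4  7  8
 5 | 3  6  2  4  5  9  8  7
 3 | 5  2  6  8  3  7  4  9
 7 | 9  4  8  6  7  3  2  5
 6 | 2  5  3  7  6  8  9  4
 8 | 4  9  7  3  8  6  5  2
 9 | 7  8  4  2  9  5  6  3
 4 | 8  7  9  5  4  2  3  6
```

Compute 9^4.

6

9^1 = 9
9^2 = 9·9 = 6
9^3 = 6·9 = 9
9^4 = 9·9 = 6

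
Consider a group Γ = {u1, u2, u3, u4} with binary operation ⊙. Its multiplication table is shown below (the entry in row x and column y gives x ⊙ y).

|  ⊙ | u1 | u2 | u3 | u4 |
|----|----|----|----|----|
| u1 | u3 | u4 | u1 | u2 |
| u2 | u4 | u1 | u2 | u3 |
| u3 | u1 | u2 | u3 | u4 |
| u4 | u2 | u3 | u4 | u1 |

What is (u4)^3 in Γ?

u2

u4^1 = u4
u4^2 = u4 ⊙ u4 = u1
u4^3 = u1 ⊙ u4 = u2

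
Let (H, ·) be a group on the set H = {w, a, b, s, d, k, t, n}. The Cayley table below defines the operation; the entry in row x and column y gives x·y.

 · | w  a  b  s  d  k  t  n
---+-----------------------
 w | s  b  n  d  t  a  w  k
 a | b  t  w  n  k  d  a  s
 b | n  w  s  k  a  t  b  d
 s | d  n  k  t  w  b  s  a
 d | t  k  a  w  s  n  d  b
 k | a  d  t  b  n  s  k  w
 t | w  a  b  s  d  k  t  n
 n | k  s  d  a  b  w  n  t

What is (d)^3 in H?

w

d^1 = d
d^2 = d·d = s
d^3 = s·d = w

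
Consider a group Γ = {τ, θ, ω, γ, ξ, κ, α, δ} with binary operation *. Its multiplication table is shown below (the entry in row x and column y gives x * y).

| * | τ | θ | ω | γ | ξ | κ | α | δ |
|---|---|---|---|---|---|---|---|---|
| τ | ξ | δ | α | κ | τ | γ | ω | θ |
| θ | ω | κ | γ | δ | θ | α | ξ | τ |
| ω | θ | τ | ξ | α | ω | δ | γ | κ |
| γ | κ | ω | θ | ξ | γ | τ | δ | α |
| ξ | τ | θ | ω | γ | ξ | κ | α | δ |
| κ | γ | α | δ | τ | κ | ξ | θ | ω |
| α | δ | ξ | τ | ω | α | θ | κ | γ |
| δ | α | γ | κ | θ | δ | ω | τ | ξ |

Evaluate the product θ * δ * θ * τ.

θ * δ = τ
τ * θ = δ
δ * τ = α

α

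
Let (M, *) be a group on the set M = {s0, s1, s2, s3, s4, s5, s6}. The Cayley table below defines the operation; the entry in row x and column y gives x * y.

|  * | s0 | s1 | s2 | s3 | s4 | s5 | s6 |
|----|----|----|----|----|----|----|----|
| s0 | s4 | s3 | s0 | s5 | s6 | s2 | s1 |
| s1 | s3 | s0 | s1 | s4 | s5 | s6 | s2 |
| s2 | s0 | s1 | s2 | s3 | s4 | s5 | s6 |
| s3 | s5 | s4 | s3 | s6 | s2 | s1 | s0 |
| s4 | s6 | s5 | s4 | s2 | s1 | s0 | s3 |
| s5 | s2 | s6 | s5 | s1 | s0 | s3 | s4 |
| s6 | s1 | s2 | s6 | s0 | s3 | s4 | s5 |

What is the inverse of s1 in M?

s6

First locate the identity: row s2 matches the header, so s2 is the identity.
Scan row s1 for s2: s1 * s6 = s2. Hence s1^(-1) = s6.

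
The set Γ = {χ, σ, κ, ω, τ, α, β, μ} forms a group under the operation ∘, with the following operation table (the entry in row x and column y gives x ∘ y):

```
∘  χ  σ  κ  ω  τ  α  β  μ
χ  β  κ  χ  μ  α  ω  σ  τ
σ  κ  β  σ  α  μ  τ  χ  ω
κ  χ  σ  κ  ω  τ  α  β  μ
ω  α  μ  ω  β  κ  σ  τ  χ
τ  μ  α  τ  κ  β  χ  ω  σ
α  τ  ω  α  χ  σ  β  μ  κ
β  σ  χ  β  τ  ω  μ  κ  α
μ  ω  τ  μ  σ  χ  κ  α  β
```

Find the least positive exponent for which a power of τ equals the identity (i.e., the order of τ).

The identity element is κ (its row matches the header).
τ^1 = τ
τ^2 = τ ∘ τ = β
τ^3 = β ∘ τ = ω
τ^4 = ω ∘ τ = κ
The first power of τ equal to the identity is τ^4, so ord(τ) = 4.

4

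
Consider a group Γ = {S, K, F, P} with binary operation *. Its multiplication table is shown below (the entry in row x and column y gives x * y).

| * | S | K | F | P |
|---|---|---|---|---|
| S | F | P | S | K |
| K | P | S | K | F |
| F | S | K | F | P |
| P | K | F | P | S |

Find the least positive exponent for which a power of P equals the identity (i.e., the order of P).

The identity element is F (its row matches the header).
P^1 = P
P^2 = P * P = S
P^3 = S * P = K
P^4 = K * P = F
The first power of P equal to the identity is P^4, so ord(P) = 4.

4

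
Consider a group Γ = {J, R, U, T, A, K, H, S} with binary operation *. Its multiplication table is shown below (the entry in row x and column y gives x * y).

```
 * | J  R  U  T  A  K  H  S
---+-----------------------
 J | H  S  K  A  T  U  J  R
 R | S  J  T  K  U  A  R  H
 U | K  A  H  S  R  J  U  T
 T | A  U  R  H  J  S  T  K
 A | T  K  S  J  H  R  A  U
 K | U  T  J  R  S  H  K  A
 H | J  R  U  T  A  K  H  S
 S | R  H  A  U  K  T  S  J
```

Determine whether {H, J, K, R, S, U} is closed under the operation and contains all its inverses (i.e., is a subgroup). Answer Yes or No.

S * U = A, which is not in {H, J, K, R, S, U}.
The subset is not closed under *, so it is not a subgroup.

No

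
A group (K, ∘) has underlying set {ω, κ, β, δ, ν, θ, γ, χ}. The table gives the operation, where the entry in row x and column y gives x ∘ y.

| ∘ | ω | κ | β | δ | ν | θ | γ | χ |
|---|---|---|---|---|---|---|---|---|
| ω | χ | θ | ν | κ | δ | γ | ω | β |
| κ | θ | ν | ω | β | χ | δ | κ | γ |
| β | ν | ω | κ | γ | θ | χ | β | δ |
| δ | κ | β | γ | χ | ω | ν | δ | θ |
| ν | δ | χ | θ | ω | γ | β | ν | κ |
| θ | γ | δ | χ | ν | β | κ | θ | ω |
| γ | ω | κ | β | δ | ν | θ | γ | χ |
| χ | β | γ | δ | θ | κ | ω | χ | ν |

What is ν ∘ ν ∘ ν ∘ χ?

κ

ν ∘ ν = γ
γ ∘ ν = ν
ν ∘ χ = κ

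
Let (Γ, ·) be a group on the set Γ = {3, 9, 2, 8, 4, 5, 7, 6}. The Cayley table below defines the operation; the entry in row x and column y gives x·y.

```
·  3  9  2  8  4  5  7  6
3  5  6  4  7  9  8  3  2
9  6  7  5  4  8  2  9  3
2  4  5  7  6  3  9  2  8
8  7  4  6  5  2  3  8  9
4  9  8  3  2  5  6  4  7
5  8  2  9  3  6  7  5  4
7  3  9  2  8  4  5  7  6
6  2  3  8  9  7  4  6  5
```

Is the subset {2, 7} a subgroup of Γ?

Yes

{2, 7} contains the identity 7.
Checking products: every product of two elements of {2, 7} (read from the table) lies in {2, 7}, so the set is closed.
In a finite group, a nonempty closed subset is a subgroup. So {2, 7} ≤ Γ.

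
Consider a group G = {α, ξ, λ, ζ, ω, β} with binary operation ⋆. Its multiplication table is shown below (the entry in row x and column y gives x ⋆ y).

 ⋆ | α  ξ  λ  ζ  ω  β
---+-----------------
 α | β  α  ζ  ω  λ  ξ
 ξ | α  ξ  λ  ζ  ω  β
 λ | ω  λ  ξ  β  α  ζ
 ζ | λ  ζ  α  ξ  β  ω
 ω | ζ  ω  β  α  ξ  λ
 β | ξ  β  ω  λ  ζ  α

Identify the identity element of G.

The identity e satisfies e ⋆ x = x for all x, so its row in the table reproduces the column headers.
Row ξ reads: α, ξ, λ, ζ, ω, β — exactly the header order. So ξ is the identity.
(Structurally, G here is isomorphic to the symmetric group S_3.)

ξ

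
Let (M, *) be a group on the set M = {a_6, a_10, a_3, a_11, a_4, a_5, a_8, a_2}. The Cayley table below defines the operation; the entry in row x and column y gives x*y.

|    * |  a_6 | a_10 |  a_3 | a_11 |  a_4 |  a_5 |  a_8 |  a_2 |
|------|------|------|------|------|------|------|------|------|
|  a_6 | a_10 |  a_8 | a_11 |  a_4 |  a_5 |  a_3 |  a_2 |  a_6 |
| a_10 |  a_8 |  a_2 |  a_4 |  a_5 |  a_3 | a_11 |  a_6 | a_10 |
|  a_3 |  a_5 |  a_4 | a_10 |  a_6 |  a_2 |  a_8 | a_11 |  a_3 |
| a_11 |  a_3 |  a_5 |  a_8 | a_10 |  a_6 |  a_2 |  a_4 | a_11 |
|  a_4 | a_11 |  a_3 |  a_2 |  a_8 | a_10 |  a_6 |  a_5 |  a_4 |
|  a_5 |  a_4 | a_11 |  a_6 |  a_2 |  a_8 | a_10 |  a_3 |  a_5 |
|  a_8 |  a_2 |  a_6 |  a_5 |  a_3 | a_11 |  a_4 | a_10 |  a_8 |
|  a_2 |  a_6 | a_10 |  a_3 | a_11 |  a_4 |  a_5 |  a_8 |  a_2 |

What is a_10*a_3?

Read row a_10, column a_3: a_10*a_3 = a_4.
(Structurally, M here is isomorphic to the quaternion group Q_8.)

a_4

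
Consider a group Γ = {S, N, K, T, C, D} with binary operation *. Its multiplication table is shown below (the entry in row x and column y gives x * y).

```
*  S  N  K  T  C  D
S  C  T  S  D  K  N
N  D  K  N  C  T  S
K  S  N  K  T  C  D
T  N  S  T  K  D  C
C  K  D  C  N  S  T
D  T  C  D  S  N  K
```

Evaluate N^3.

N^1 = N
N^2 = N * N = K
N^3 = K * N = N

N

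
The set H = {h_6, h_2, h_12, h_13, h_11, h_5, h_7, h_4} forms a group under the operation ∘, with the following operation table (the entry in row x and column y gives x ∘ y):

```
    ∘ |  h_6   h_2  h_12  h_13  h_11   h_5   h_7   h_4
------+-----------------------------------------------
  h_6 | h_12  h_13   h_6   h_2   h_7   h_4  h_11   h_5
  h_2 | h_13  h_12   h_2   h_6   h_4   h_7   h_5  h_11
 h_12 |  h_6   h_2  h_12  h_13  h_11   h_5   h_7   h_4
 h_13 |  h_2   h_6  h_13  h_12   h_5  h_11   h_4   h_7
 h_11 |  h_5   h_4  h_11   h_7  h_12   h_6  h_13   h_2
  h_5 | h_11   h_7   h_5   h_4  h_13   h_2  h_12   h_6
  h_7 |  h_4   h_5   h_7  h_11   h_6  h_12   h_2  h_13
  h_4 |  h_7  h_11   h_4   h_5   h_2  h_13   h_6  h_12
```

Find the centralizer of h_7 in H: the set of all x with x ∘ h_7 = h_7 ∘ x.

{h_12, h_2, h_5, h_7}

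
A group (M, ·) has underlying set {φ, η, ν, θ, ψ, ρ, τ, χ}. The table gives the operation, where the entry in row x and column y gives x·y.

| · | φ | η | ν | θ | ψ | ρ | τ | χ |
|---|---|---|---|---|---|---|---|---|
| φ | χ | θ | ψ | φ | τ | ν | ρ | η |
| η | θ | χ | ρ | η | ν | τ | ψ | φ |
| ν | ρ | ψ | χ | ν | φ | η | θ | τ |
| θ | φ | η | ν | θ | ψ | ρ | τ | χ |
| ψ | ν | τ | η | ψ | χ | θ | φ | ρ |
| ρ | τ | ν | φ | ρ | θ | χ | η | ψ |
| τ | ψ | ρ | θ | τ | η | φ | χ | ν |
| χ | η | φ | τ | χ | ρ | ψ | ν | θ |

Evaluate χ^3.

χ

χ^1 = χ
χ^2 = χ·χ = θ
χ^3 = θ·χ = χ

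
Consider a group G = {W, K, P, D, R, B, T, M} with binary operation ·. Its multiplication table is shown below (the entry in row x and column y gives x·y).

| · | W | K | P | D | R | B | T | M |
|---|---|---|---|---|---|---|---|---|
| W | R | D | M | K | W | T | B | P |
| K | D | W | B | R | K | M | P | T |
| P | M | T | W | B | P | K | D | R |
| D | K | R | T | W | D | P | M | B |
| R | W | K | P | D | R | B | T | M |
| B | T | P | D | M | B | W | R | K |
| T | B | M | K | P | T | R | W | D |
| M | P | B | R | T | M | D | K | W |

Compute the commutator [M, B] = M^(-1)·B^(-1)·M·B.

Identity is R; from the table M^(-1) = P and B^(-1) = T.
P·T = D
D·M = B
B·B = W
(Structurally, G here is isomorphic to the quaternion group Q_8.)

W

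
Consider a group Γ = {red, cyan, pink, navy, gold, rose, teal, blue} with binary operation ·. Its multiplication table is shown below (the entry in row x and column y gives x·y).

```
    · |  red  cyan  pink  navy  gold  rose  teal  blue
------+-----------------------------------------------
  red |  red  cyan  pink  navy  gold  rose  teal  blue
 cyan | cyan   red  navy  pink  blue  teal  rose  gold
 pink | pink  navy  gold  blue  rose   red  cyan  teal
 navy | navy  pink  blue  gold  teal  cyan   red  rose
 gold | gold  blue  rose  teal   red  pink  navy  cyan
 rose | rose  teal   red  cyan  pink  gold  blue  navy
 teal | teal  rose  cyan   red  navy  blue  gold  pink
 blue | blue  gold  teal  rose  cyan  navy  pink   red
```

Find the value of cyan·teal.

rose

Read row cyan, column teal: cyan·teal = rose.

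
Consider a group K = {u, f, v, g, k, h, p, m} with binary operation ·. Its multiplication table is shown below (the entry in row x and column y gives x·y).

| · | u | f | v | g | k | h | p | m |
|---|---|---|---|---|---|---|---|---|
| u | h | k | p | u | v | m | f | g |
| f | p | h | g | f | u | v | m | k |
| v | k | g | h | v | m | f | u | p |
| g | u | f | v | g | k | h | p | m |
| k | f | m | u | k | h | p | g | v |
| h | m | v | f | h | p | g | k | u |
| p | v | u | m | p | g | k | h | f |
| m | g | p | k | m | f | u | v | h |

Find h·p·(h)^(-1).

p

The identity is g. In row h, the entry g sits in column h, so h^(-1) = h.
h·p = k
k·h = p
(Structurally, K here is isomorphic to the quaternion group Q_8.)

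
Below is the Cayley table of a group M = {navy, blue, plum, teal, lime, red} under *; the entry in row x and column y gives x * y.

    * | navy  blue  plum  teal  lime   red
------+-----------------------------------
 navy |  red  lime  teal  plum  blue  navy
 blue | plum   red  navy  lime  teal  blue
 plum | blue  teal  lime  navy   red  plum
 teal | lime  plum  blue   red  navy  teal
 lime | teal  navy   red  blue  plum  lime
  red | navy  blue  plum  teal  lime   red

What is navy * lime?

Read row navy, column lime: navy * lime = blue.
(Structurally, M here is isomorphic to the symmetric group S_3.)

blue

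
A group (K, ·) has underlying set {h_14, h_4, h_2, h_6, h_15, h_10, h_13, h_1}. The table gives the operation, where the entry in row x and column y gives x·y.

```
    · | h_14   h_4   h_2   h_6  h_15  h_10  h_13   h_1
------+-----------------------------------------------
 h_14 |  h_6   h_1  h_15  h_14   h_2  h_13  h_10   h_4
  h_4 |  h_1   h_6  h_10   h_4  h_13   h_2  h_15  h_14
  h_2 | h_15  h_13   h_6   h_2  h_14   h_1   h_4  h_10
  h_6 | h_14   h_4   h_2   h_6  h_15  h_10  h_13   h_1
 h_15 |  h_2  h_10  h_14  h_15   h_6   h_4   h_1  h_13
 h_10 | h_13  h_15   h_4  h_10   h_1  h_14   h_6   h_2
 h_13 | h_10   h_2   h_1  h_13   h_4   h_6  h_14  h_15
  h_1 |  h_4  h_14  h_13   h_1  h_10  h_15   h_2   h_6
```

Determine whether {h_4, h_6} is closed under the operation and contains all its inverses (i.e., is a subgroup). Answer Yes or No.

{h_4, h_6} contains the identity h_6.
Checking products: every product of two elements of {h_4, h_6} (read from the table) lies in {h_4, h_6}, so the set is closed.
In a finite group, a nonempty closed subset is a subgroup. So {h_4, h_6} ≤ K.

Yes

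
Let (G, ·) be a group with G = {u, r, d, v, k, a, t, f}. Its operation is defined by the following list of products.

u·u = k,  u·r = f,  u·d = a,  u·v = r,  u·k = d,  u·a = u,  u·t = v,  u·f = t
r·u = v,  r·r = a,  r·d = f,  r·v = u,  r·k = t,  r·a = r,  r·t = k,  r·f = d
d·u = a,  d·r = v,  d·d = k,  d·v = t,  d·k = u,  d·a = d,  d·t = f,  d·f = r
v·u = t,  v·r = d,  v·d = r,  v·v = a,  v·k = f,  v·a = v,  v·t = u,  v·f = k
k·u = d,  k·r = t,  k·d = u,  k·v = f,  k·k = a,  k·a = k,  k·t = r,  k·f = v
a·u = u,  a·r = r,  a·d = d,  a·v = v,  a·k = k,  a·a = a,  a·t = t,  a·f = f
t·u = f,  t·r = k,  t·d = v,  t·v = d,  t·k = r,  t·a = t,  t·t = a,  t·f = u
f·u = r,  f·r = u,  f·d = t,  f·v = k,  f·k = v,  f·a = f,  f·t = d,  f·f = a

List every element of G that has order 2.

{f, k, r, t, v}

Identity is a. Compute the order of each non-identity element by repeated multiplication:
  u: u → k → d → a  (order 4)
  r: r → a  (order 2)
  d: d → k → u → a  (order 4)
  v: v → a  (order 2)
  k: k → a  (order 2)
  t: t → a  (order 2)
  f: f → a  (order 2)
Elements of order 2: {f, k, r, t, v}.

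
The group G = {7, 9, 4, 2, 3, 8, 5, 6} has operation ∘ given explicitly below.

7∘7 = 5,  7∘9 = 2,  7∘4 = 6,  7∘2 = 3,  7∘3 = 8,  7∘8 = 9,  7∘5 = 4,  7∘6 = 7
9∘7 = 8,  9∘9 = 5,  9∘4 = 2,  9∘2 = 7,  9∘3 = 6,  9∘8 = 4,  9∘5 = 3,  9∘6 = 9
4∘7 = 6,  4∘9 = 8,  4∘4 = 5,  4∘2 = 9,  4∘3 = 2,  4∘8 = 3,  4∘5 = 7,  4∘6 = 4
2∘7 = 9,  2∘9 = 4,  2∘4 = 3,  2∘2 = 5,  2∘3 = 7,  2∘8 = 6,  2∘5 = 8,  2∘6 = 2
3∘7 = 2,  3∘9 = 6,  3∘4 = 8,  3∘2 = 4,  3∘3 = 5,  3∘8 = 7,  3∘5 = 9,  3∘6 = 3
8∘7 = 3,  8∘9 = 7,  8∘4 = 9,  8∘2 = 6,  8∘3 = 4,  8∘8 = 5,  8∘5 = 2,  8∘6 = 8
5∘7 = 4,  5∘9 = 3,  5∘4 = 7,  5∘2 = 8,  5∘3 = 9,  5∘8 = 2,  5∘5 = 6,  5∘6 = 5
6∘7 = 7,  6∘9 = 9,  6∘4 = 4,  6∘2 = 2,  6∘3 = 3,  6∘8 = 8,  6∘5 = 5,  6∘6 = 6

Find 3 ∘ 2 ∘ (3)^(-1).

The identity is 6. In row 3, the entry 6 sits in column 9, so 3^(-1) = 9.
3 ∘ 2 = 4
4 ∘ 9 = 8

8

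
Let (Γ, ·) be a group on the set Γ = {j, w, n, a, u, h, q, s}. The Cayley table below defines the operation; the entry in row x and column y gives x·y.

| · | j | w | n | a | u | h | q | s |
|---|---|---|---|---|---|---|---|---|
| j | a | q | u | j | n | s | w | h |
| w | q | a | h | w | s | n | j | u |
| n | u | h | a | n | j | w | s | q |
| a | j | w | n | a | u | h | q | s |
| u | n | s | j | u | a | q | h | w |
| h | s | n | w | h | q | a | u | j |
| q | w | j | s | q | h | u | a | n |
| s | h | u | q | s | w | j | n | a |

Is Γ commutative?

Yes

Check whether the table is symmetric across its main diagonal.
Every entry (row x, col y) equals the entry (row y, col x), so Γ is abelian.
(In fact Γ ≅ the elementary abelian group (Z_2)^3.)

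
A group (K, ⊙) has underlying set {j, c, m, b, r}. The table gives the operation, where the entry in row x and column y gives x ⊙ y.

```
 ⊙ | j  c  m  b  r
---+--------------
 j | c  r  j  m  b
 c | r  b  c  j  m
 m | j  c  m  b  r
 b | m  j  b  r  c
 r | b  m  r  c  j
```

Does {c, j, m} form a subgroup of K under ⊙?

c ⊙ c = b, which is not in {c, j, m}.
The subset is not closed under ⊙, so it is not a subgroup.

No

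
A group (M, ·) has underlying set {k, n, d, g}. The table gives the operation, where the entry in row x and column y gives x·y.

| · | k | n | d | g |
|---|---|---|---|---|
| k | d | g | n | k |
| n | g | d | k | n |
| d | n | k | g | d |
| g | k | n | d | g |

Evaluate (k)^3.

n

k^1 = k
k^2 = k·k = d
k^3 = d·k = n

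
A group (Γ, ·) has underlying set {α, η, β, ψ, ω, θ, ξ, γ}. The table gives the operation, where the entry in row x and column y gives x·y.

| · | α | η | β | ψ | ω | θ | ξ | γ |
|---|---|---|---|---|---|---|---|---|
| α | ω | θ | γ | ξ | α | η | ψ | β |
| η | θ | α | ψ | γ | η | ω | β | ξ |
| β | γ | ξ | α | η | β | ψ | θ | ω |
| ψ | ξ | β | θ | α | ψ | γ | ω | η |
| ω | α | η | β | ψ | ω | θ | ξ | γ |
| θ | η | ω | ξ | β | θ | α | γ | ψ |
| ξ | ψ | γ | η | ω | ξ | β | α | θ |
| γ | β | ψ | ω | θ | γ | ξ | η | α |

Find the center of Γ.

{α, ω}

An element z is central iff its row equals its column in the table.
For β: β·ψ = η ≠ θ = ψ·β, so β ∉ Z.
Checking each element this way leaves Z(Γ) = {α, ω}.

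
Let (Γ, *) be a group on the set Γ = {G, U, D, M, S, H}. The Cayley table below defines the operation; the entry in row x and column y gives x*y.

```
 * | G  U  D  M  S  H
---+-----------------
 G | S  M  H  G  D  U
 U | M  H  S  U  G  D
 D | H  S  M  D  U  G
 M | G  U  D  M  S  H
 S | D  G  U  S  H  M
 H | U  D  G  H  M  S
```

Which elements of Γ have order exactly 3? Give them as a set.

Identity is M. Compute the order of each non-identity element by repeated multiplication:
  G: G → S → D → H → U → M  (order 6)
  U: U → H → D → S → G → M  (order 6)
  D: D → M  (order 2)
  S: S → H → M  (order 3)
  H: H → S → M  (order 3)
Elements of order 3: {H, S}.

{H, S}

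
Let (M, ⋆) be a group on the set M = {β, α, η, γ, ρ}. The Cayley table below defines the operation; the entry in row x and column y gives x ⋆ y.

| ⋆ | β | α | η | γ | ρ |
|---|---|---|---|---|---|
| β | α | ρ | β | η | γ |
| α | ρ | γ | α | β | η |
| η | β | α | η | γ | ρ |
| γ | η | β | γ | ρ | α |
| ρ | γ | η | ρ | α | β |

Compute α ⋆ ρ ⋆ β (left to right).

β

α ⋆ ρ = η
η ⋆ β = β
(Structurally, M here is isomorphic to the cyclic group Z_5.)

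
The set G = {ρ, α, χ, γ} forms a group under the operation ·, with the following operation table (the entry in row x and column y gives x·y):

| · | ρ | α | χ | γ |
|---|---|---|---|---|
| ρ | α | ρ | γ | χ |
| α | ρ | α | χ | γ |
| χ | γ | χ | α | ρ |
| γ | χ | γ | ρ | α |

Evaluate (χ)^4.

χ^1 = χ
χ^2 = χ·χ = α
χ^3 = α·χ = χ
χ^4 = χ·χ = α

α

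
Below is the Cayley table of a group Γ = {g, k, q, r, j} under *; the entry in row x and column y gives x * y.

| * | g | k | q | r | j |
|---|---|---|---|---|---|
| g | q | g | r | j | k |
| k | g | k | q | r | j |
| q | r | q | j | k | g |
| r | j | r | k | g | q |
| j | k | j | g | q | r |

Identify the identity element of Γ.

k

The identity e satisfies e * x = x for all x, so its row in the table reproduces the column headers.
Row k reads: g, k, q, r, j — exactly the header order. So k is the identity.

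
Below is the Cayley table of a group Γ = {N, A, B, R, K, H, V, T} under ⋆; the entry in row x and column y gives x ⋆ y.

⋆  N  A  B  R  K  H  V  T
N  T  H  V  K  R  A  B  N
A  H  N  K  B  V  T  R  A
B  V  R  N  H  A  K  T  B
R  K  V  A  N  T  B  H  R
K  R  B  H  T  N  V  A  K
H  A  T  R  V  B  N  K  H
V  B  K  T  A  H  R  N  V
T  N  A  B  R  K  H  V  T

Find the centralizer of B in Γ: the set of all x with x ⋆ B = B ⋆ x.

Compare row B with column B entry by entry.
N ⋆ B = V = B ⋆ N, so N commutes with B.
H ⋆ B = R but B ⋆ H = K, so H does not.
Collecting the elements that commute with B: C(B) = {B, N, T, V}.

{B, N, T, V}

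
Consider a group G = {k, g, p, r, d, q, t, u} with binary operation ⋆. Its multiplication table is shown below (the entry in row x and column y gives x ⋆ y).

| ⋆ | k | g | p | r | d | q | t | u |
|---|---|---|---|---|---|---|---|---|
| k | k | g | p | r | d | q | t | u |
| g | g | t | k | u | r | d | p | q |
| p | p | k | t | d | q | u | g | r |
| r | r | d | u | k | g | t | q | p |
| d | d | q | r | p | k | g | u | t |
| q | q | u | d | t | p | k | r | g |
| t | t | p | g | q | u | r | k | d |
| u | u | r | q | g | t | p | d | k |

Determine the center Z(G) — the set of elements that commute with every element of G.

An element z is central iff its row equals its column in the table.
For p: p ⋆ r = d ≠ u = r ⋆ p, so p ∉ Z.
Checking each element this way leaves Z(G) = {k, t}.

{k, t}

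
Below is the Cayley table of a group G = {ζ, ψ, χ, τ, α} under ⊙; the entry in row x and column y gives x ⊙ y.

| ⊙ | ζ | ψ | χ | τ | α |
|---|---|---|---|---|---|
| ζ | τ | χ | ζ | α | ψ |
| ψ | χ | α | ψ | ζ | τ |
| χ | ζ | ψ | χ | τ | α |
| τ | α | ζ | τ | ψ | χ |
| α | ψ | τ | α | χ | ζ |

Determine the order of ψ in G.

The identity element is χ (its row matches the header).
ψ^1 = ψ
ψ^2 = ψ ⊙ ψ = α
ψ^3 = α ⊙ ψ = τ
ψ^4 = τ ⊙ ψ = ζ
ψ^5 = ζ ⊙ ψ = χ
The first power of ψ equal to the identity is ψ^5, so ord(ψ) = 5.
(Structurally, G here is isomorphic to the cyclic group Z_5.)

5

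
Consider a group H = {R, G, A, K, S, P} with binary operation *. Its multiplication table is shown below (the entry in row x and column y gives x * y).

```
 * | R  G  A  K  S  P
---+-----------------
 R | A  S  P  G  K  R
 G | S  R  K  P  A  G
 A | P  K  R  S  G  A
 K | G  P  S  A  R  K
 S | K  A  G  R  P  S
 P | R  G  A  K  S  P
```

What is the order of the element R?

3

The identity element is P (its row matches the header).
R^1 = R
R^2 = R * R = A
R^3 = A * R = P
The first power of R equal to the identity is R^3, so ord(R) = 3.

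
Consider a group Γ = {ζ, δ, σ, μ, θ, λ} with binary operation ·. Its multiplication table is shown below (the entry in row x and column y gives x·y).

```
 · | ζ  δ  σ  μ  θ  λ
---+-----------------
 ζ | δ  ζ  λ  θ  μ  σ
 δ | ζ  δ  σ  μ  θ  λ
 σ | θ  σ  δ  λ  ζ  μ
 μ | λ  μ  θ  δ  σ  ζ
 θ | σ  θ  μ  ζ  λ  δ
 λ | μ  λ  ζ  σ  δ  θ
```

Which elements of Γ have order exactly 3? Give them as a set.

Identity is δ. Compute the order of each non-identity element by repeated multiplication:
  ζ: ζ → δ  (order 2)
  σ: σ → δ  (order 2)
  μ: μ → δ  (order 2)
  θ: θ → λ → δ  (order 3)
  λ: λ → θ → δ  (order 3)
Elements of order 3: {θ, λ}.

{θ, λ}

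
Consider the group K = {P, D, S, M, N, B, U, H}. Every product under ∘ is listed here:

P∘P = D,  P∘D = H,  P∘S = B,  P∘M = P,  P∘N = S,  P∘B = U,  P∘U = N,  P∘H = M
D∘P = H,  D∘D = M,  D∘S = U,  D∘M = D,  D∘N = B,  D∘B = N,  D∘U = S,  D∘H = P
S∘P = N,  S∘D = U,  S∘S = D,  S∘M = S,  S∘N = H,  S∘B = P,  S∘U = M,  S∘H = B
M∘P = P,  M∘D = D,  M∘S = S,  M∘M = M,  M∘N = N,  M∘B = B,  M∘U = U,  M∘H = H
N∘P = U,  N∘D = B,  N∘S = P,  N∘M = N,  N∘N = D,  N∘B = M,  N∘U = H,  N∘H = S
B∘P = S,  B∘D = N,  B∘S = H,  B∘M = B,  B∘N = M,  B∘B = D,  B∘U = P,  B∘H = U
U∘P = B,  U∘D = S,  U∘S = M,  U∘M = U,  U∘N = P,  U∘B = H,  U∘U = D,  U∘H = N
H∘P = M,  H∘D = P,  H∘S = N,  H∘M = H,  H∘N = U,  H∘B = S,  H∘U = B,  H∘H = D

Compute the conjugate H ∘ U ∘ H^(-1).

The identity is M. In row H, the entry M sits in column P, so H^(-1) = P.
H ∘ U = B
B ∘ P = S

S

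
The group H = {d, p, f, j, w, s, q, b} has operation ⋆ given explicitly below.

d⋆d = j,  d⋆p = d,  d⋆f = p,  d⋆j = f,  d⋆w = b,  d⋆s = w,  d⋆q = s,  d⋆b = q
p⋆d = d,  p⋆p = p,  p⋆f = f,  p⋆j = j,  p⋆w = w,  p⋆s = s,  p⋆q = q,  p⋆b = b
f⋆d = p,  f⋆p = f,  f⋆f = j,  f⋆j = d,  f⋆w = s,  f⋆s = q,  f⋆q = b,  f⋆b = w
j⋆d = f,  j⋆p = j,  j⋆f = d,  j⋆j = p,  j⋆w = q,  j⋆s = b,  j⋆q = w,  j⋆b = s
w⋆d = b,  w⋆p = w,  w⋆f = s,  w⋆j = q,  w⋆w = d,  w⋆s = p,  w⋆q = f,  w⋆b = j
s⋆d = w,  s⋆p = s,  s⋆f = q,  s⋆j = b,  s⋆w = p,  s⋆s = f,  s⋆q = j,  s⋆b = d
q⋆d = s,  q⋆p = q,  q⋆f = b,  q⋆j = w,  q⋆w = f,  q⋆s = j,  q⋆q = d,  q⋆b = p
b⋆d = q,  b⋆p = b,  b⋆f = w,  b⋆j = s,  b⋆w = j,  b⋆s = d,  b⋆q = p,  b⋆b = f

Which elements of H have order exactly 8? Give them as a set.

{b, q, s, w}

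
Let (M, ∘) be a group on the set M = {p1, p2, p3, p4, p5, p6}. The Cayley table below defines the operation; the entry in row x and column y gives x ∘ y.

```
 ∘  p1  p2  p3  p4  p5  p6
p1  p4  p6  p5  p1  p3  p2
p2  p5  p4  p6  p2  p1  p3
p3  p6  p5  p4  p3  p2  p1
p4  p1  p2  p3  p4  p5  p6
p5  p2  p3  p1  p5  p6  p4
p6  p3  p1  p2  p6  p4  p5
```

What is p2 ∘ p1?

p5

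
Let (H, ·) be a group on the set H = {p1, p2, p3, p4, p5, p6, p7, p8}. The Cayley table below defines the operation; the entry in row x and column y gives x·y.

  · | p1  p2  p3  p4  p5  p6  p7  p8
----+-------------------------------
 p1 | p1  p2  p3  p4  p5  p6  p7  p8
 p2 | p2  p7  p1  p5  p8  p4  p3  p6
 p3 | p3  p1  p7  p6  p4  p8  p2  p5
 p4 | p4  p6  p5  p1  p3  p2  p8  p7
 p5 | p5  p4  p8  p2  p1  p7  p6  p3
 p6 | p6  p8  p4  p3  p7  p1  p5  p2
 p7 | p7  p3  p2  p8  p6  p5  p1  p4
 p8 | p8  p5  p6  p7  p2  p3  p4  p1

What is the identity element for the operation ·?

The identity e satisfies e·x = x for all x, so its row in the table reproduces the column headers.
Row p1 reads: p1, p2, p3, p4, p5, p6, p7, p8 — exactly the header order. So p1 is the identity.
(Structurally, H here is isomorphic to the dihedral group D_4.)

p1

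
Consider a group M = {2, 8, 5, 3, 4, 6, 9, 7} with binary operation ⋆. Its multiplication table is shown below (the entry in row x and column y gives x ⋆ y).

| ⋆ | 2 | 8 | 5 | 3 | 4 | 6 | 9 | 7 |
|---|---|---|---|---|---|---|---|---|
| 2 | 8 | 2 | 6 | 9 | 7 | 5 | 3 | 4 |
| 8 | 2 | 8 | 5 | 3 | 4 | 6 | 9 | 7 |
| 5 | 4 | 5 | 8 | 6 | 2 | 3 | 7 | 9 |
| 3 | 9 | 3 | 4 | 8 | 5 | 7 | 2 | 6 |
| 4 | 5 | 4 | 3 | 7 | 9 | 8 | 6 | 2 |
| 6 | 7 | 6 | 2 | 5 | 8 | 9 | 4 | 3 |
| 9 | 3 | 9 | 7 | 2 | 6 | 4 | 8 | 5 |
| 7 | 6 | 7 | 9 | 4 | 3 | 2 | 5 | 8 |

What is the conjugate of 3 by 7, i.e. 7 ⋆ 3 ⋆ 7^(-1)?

2

The identity is 8. In row 7, the entry 8 sits in column 7, so 7^(-1) = 7.
7 ⋆ 3 = 4
4 ⋆ 7 = 2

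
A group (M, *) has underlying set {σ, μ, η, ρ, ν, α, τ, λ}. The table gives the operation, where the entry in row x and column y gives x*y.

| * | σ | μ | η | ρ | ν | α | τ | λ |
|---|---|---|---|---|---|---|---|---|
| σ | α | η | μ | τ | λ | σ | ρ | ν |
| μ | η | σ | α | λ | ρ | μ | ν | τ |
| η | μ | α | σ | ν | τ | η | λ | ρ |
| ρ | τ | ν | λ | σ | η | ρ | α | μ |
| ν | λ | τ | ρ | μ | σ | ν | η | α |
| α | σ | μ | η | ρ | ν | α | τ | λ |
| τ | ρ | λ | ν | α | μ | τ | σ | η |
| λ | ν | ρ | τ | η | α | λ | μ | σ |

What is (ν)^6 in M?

ν^1 = ν
ν^2 = ν*ν = σ
ν^3 = σ*ν = λ
ν^4 = λ*ν = α
ν^5 = α*ν = ν
ν^6 = ν*ν = σ

σ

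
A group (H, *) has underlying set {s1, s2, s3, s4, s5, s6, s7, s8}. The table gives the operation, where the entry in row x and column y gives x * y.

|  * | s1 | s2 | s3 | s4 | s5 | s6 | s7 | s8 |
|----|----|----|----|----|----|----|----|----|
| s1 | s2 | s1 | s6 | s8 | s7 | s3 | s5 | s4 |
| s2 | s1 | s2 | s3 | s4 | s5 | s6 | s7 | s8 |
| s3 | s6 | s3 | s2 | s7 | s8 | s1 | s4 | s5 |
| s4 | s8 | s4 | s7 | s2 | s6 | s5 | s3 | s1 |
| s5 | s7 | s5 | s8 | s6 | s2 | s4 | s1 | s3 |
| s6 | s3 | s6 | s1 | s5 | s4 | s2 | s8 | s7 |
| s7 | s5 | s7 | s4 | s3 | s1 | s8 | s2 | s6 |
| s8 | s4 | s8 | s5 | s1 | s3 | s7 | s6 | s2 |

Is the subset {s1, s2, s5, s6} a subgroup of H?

No

s1 * s6 = s3, which is not in {s1, s2, s5, s6}.
The subset is not closed under *, so it is not a subgroup.
(Structurally, H here is isomorphic to the elementary abelian group (Z_2)^3.)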